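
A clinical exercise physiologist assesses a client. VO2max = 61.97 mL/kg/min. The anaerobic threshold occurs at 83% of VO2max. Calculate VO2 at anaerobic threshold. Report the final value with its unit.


AT fraction = 83 / 100 = 0.83
AT VO2 = 61.97 * 0.83
= 51.44 mL/kg/min

51.44 mL/kg/min


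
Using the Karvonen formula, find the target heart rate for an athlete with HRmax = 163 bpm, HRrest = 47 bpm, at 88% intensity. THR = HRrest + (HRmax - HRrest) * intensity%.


HRR = 163 - 47 = 116
THR = 47 + 116 * 0.88
= 47 + 102.08
= 149.08 bpm

149.08 bpm


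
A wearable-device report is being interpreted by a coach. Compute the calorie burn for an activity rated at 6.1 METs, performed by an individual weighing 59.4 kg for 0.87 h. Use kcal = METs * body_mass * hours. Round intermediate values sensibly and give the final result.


Product of METs and mass = 6.1 * 59.4 = 362.34
Total kcal = 362.34 * 0.87 = 315.24 kcal

315.24 kcal


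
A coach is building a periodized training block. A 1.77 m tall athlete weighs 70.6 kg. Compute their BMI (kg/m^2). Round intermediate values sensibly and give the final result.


height^2 = 3.1329 m^2
BMI = 70.6 / 3.1329 = 22.54 kg/m^2

22.54 kg/m^2


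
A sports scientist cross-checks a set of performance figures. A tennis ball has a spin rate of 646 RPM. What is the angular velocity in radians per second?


Convert RPM to rad/s: multiply by 2*pi and divide by 60
omega = 646 * 2 * pi / 60
= 67.649 rad/s

67.649 rad/s


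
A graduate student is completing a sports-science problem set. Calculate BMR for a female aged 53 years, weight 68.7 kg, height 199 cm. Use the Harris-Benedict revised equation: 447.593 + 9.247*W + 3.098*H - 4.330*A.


Substituting values:
W term = 9.247 * 68.7 = 635.2689
H term = 3.098 * 199 = 616.502
A term = 4.330 * 53 = 229.49
BMR = 1469.87 kcal/day

1469.87 kcal/day


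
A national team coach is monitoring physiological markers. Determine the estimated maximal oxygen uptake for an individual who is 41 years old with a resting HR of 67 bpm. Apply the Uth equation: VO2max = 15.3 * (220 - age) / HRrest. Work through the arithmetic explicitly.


HRmax = 220 - 41 = 179
VO2max = 15.3 * (179 / 67)
= 15.3 * 2.6716
= 40.88 mL/kg/min

40.88 mL/kg/min


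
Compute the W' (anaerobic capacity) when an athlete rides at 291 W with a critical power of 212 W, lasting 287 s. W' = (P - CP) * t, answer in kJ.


Above-CP power = 79 W
Duration = 287 s
W' = 79 * 287 = 22673 J
Convert: 22673 / 1000 = 22.673 kJ

22.673 kJ


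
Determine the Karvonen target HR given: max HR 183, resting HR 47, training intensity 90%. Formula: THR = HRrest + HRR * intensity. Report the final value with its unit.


HRR = HRmax - HRrest = 183 - 47 = 136
THR = 47 + 136 * 0.9
= 169.4 bpm

169.4 bpm


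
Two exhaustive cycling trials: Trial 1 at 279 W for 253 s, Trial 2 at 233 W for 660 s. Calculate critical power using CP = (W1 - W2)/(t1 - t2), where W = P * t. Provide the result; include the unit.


W1 = 279 * 253 = 70587 J
W2 = 233 * 660 = 153780 J
CP = (70587 - 153780) / (253 - 660)
= -83193 / -407
= 204.41 W

204.41 W


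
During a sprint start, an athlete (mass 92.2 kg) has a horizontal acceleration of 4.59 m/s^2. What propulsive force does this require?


Propulsive force = mass * acceleration
= 92.2 kg * 4.59 m/s^2
= 423.2 N

423.2 N


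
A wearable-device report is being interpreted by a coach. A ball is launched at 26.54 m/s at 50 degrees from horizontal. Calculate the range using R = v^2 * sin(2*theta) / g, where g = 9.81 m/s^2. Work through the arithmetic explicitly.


sin(2 * 50) = sin(100) = 0.984808
v^2 = 26.54^2 = 704.3716
R = 704.3716 * 0.984808 / 9.81
= 70.711 m

70.711 m


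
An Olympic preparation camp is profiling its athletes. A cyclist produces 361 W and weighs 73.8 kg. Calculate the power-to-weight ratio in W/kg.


P/W = power / mass
= 361 / 73.8
= 4.892 W/kg

4.892 W/kg


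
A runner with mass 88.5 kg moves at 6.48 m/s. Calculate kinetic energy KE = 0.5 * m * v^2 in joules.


v^2 = 6.48^2 = 41.9904
KE = 0.5 * 88.5 * 41.9904
= 1858.08 J

1858.08 J


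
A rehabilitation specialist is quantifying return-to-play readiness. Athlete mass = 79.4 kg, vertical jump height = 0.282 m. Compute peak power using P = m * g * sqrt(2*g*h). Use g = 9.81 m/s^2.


sqrt(2 * 9.81 * 0.282) = sqrt(5.53284) = 2.352199 m/s
P = 79.4 * 9.81 * 2.352199
= 1832.16 W

1832.16 W


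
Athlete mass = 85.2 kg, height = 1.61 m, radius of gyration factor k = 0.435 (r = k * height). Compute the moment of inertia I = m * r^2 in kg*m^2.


r = k * height = 0.435 * 1.61 = 0.70035 m
r^2 = 0.70035^2 = 0.49049
I = 85.2 * 0.49049 = 41.79 kg*m^2

41.79 kg*m^2


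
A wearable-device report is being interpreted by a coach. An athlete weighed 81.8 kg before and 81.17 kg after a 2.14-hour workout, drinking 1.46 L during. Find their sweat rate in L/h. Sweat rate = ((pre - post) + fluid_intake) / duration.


Body mass change = 0.63 kg
Total sweat loss = 0.63 + 1.46 = 2.09 L
Rate = 2.09 / 2.14 = 0.977 L/h

0.977 L/h


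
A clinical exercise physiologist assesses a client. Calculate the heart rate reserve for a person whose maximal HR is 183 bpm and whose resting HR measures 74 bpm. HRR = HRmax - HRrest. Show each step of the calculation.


HRmax = 183 bpm
HRrest = 74 bpm
HRR = 183 - 74 = 109 bpm

109 bpm


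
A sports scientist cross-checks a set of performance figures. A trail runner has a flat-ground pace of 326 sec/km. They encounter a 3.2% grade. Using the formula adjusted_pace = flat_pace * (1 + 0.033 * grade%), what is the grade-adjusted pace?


Grade factor = 1 + 0.033 * 3.2 = 1.1056
Adjusted = 326 * 1.1056 = 360.43 sec/km

360.43 s/km


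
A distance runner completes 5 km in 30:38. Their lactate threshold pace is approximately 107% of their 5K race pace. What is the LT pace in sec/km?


Convert to seconds: 30 min 38 s = 1838 s
Pace per km = 1838 / 5 = 367.6 s/km
LT pace = 367.6 * 1.07 = 393.33 s/km

393.33 s/km


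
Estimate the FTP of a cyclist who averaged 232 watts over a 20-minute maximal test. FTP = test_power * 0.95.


FTP = 232 * 0.95 = 220.4 W

220.4 W


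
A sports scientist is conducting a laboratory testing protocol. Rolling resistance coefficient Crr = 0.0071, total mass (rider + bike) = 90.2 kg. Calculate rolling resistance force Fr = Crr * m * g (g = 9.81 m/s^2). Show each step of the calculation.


Fr = Crr * m * g
= 0.0071 * 90.2 * 9.81
= 6.283 N

6.283 N


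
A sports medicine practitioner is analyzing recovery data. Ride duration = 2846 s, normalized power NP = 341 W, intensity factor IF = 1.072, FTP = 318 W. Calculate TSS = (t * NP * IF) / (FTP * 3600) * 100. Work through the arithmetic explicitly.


Numerator = 2846 * 341 * 1.072 = 1040360.992
Denominator = 318 * 3600 = 1144800
TSS = 1040360.992 / 1144800 * 100
= 90.88

90.88 TSS


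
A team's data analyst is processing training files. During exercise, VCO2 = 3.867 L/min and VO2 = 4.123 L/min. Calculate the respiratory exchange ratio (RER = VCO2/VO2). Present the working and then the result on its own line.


RER = VCO2 / VO2
= 3.867 / 4.123
= 0.9379

0.9379


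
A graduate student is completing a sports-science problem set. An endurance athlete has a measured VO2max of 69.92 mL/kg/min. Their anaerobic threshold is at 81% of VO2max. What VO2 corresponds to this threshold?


Anaerobic threshold VO2 = VO2max * 81%
= 69.92 * 0.81
= 56.64 mL/kg/min

56.64 mL/kg/min


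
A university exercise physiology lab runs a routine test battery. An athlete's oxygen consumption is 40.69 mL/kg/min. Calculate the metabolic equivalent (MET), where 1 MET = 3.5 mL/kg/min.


MET = VO2 / 3.5
= 40.69 / 3.5
= 11.63 METs

11.63 METs


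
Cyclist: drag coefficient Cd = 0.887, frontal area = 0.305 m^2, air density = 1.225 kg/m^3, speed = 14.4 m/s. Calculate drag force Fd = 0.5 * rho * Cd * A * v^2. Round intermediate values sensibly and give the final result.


v^2 = 14.4^2 = 207.36
Fd = 0.5 * 1.225 * 0.887 * 0.305 * 207.36
= 34.36 N

34.36 N


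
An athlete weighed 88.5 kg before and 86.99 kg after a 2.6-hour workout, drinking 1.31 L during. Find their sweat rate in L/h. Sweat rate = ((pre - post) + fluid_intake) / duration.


Body mass change = 1.51 kg
Total sweat loss = 1.51 + 1.31 = 2.82 L
Rate = 2.82 / 2.6 = 1.085 L/h

1.085 L/h


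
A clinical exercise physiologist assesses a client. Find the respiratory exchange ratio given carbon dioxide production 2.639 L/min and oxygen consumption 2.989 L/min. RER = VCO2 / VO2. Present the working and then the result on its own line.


VCO2 = 2.639 L/min
VO2 = 2.989 L/min
RER = 2.639 / 2.989 = 0.8829

0.8829


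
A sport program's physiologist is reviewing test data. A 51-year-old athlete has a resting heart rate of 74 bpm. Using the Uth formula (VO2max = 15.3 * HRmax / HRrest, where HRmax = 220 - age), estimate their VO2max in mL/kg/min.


HRmax = 220 - 51 = 169 bpm
Ratio = HRmax / HRrest = 169 / 74 = 2.2838
VO2max = 15.3 * 2.2838 = 34.94 mL/kg/min

34.94 mL/kg/min


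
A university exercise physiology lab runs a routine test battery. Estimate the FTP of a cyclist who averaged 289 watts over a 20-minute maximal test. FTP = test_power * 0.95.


FTP = 289 * 0.95 = 274.55 W

274.55 W


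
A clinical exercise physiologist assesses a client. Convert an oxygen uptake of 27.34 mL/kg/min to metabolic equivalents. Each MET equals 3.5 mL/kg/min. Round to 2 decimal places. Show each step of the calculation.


One MET = 3.5 mL/kg/min
Number of METs = 27.34 / 3.5
= 7.81 METs

7.81 METs


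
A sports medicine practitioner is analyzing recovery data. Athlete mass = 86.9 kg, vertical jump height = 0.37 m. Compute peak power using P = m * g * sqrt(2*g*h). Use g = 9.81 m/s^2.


sqrt(2 * 9.81 * 0.37) = sqrt(7.2594) = 2.694327 m/s
P = 86.9 * 9.81 * 2.694327
= 2296.88 W

2296.88 W


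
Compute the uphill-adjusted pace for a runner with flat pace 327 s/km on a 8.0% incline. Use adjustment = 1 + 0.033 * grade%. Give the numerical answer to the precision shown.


Adjustment factor = 1 + 0.033 * 8.0 = 1.264
Grade-adjusted pace = 327 * 1.264 = 413.33 s/km

413.33 s/km


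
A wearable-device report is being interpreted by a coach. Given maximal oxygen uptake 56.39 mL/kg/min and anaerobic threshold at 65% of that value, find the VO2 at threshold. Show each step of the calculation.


Percentage as decimal = 0.65
VO2 at AT = 56.39 * 0.65 = 36.65 mL/kg/min

36.65 mL/kg/min


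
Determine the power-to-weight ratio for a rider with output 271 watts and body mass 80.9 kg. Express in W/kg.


P/W = 271 / 80.9 = 3.35 W/kg

3.35 W/kg


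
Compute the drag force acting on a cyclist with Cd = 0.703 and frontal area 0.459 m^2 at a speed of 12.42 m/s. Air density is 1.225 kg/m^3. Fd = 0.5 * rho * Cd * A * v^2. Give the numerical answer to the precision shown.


Step 1: v^2 = 154.2564
Step 2: Fd = 0.5 * 1.225 * 0.703 * 0.459 * 154.2564
= 30.487 N

30.487 N


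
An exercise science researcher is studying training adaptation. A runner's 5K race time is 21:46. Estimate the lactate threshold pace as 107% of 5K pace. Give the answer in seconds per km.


Total race time = 21*60 + 46 = 1306 seconds
5K pace = 1306 / 5 = 261.2 sec/km
LT pace = 261.2 * 1.07 = 279.48 sec/km

279.48 s/km


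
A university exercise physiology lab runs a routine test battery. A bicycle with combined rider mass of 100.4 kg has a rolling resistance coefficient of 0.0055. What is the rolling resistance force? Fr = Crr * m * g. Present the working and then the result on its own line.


Fr = 0.0055 * 100.4 * 9.81
= 0.5522 * 9.81
= 5.417 N

5.417 N


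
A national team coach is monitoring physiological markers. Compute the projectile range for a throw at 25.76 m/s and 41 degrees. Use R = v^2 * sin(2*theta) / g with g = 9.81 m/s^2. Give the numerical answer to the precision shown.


Two times the angle = 82 degrees
sin(82) = 0.990268
R = 663.5776 * 0.990268 / 9.81 = 66.985 m

66.985 m


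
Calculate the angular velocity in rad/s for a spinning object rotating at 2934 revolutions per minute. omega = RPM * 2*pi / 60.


omega = RPM * 2*pi / 60
= 2934 * 6.28318531 / 60
= 307.248 rad/s

307.248 rad/s


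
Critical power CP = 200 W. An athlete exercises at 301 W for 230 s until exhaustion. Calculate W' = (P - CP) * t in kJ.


P - CP = 301 - 200 = 101 W
W' = 101 * 230 = 23230 J
= 23230 / 1000 = 23.23 kJ

23.23 kJ


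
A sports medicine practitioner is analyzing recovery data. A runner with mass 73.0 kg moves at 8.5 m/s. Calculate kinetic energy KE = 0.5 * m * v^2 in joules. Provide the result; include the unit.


v^2 = 8.5^2 = 72.25
KE = 0.5 * 73.0 * 72.25
= 2637.13 J

2637.13 J


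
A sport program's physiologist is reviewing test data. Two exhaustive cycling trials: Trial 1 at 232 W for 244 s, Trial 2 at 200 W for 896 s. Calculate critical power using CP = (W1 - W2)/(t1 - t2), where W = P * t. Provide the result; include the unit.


W1 = 232 * 244 = 56608 J
W2 = 200 * 896 = 179200 J
CP = (56608 - 179200) / (244 - 896)
= -122592 / -652
= 188.02 W

188.02 W


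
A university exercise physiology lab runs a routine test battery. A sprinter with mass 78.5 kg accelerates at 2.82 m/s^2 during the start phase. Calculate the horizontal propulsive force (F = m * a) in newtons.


F = m * a
= 78.5 * 2.82
= 221.37 N

221.37 N


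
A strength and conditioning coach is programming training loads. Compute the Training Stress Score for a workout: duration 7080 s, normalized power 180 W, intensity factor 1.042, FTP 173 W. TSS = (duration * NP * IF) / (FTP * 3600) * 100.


Product = 7080 * 180 * 1.042 = 1327924.8
Base = 173 * 3600 = 622800
TSS = 1327924.8 / 622800 * 100 = 213.22

213.22 TSS


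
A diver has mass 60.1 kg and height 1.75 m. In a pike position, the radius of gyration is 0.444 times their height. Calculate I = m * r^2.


r = 0.444 * 1.75 = 0.777 m
I = m * r^2 = 60.1 * 0.603729 = 36.284 kg*m^2

36.284 kg*m^2


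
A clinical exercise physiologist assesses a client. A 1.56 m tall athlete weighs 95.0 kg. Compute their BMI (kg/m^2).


height^2 = 2.4336 m^2
BMI = 95.0 / 2.4336 = 39.04 kg/m^2

39.04 kg/m^2


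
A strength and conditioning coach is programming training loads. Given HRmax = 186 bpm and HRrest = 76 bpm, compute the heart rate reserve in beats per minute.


Heart rate reserve = maximum HR minus resting HR
HRR = 186 - 76 = 110 bpm

110 bpm


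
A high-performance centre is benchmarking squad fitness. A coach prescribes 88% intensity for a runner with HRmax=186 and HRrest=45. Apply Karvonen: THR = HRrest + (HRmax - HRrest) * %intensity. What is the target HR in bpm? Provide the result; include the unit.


Heart rate reserve = 186 - 45 = 141
Intensity fraction = 88 / 100 = 0.88
THR = 45 + 141 * 0.88 = 169.08 bpm

169.08 bpm


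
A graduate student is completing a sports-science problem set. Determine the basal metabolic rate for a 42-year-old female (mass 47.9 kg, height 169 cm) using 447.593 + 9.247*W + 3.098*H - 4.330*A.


BMR = 447.593 + 9.247*47.9 + 3.098*169 - 4.330*42
= 1232.23 kcal/day

1232.23 kcal/day


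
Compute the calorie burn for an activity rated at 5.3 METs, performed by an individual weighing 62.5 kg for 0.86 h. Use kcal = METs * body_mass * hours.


Product of METs and mass = 5.3 * 62.5 = 331.25
Total kcal = 331.25 * 0.86 = 284.88 kcal

284.88 kcal


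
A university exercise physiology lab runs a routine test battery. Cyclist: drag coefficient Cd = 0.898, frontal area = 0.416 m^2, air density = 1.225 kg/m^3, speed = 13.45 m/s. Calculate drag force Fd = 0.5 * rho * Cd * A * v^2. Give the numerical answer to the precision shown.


v^2 = 13.45^2 = 180.9025
Fd = 0.5 * 1.225 * 0.898 * 0.416 * 180.9025
= 41.392 N

41.392 N


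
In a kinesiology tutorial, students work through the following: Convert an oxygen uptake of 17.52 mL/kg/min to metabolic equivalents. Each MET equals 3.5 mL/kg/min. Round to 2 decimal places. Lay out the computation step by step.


One MET = 3.5 mL/kg/min
Number of METs = 17.52 / 3.5
= 5.01 METs

5.01 METs


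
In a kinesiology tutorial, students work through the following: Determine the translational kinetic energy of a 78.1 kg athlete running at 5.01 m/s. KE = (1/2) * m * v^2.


KE = 0.5 * m * v^2
= 0.5 * 78.1 * 5.01^2
= 0.5 * 78.1 * 25.1001
= 980.16 J

980.16 J


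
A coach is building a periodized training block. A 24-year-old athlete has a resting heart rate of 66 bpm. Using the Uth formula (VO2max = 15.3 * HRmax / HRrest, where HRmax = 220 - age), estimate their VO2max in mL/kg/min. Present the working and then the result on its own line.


HRmax = 220 - 24 = 196 bpm
Ratio = HRmax / HRrest = 196 / 66 = 2.9697
VO2max = 15.3 * 2.9697 = 45.44 mL/kg/min

45.44 mL/kg/min


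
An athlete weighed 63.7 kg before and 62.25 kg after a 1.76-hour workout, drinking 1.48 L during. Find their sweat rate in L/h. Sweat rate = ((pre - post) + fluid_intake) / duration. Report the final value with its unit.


Body mass change = 1.45 kg
Total sweat loss = 1.45 + 1.48 = 2.93 L
Rate = 2.93 / 1.76 = 1.665 L/h

1.665 L/h


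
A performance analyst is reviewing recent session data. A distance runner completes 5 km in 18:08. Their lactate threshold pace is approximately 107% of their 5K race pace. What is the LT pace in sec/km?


Convert to seconds: 18 min 8 s = 1088 s
Pace per km = 1088 / 5 = 217.6 s/km
LT pace = 217.6 * 1.07 = 232.83 s/km

232.83 s/km


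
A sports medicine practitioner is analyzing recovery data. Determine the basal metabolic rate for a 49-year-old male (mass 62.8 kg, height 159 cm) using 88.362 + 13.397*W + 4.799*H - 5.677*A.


BMR = 88.362 + 13.397*62.8 + 4.799*159 - 5.677*49
= 1414.56 kcal/day

1414.56 kcal/day


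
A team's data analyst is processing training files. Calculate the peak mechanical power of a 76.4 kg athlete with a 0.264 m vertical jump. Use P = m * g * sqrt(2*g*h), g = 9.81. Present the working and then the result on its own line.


First, sqrt(2gh) = sqrt(2 * 9.81 * 0.264)
= sqrt(5.17968) = 2.275891 m/s
Power = 76.4 * 9.81 * 2.275891 = 1705.74 W

1705.74 W


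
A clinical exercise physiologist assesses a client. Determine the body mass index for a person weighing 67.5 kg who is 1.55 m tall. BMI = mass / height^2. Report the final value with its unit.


BMI = mass / height^2
= 67.5 / 1.55^2
= 67.5 / 2.4025
= 28.1 kg/m^2

28.1 kg/m^2


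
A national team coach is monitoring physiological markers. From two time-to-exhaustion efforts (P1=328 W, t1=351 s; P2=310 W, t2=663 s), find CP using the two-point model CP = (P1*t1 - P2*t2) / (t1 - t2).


Work in trial 1 = 115128 J
Work in trial 2 = 205530 J
Delta work = -90402 J
Delta time = -312 s
CP = -90402 / -312 = 289.75 W

289.75 W


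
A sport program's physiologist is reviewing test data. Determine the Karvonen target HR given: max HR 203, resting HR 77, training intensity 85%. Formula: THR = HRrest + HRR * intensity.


HRR = HRmax - HRrest = 203 - 77 = 126
THR = 77 + 126 * 0.85
= 184.1 bpm

184.1 bpm


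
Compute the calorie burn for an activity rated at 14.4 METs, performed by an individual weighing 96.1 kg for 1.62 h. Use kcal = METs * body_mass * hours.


Product of METs and mass = 14.4 * 96.1 = 1383.84
Total kcal = 1383.84 * 1.62 = 2241.82 kcal

2241.82 kcal


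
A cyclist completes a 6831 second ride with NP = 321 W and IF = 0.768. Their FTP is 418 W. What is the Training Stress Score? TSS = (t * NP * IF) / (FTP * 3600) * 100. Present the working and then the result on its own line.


t * NP * IF = 6831 * 321 * 0.768 = 1684032.768
FTP * 3600 = 1504800
TSS = (1684032.768 / 1504800) * 100 = 111.91

111.91 TSS


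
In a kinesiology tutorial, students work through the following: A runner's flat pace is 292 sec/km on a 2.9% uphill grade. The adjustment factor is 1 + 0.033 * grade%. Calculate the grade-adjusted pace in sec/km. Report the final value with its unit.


Factor = 1 + 0.033 * 2.9 = 1.0957
Adjusted pace = 292 * 1.0957
= 319.94 sec/km

319.94 s/km


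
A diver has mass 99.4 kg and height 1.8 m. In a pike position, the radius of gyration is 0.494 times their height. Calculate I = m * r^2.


r = 0.494 * 1.8 = 0.8892 m
I = m * r^2 = 99.4 * 0.790677 = 78.593 kg*m^2

78.593 kg*m^2


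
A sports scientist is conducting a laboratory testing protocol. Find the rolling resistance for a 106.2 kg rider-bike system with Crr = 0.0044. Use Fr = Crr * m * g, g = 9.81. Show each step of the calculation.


m * g = 106.2 * 9.81 = 1041.822 N
Fr = 0.0044 * 1041.822 = 4.584 N

4.584 N


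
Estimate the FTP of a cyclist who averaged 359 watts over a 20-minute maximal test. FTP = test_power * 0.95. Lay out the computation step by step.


FTP = 359 * 0.95 = 341.05 W

341.05 W


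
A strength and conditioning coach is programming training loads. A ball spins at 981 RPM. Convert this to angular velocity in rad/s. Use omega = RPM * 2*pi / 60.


omega = 981 * 2 * pi / 60
= 981 * 6.28318531 / 60
= 6163.805 / 60
= 102.73 rad/s

102.73 rad/s


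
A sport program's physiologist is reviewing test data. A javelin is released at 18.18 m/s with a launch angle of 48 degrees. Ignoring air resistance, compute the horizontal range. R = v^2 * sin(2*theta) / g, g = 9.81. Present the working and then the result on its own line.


Launch speed squared = 330.5124
sin(2 * 48 deg) = 0.994522
Range = 330.5124 * 0.994522 / 9.81
= 33.507 m

33.507 m


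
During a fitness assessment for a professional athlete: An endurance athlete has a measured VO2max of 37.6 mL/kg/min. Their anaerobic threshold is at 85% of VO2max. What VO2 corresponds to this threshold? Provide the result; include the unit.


Anaerobic threshold VO2 = VO2max * 85%
= 37.6 * 0.85
= 31.96 mL/kg/min

31.96 mL/kg/min


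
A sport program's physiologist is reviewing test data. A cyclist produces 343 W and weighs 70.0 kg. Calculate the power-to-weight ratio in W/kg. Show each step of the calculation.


P/W = power / mass
= 343 / 70.0
= 4.9 W/kg

4.9 W/kg


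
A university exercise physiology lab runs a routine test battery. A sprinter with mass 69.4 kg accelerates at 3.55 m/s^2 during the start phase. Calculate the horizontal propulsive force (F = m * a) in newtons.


F = m * a
= 69.4 * 3.55
= 246.37 N

246.37 N


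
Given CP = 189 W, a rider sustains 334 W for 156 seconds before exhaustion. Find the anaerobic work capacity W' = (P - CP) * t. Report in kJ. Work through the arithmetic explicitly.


Excess power = 334 - 189 = 145 W
Work above CP = 145 * 156 = 22620 J
W' = 22.62 kJ

22.62 kJ


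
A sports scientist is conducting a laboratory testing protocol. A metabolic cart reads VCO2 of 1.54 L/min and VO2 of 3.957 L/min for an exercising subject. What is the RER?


RER = VCO2 / VO2 = 1.54 / 3.957 = 0.3892

0.3892


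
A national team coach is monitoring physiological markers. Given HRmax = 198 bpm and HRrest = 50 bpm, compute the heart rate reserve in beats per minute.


Heart rate reserve = maximum HR minus resting HR
HRR = 198 - 50 = 148 bpm

148 bpm


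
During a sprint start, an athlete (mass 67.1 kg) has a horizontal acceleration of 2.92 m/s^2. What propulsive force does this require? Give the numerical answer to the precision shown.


Propulsive force = mass * acceleration
= 67.1 kg * 2.92 m/s^2
= 195.93 N

195.93 N


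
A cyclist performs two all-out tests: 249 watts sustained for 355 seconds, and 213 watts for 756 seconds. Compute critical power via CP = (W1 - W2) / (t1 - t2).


W1 = P1 * t1 = 249 * 355 = 88395 J
W2 = P2 * t2 = 213 * 756 = 161028 J
CP = (88395 - 161028) / (355 - 756)
= 181.13 W

181.13 W


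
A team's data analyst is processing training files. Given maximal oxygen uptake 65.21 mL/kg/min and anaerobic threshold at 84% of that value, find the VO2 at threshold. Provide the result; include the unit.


Percentage as decimal = 0.84
VO2 at AT = 65.21 * 0.84 = 54.78 mL/kg/min

54.78 mL/kg/min


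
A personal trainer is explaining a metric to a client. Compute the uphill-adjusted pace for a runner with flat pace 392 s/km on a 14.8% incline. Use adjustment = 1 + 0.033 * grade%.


Adjustment factor = 1 + 0.033 * 14.8 = 1.4884
Grade-adjusted pace = 392 * 1.4884 = 583.45 s/km

583.45 s/km


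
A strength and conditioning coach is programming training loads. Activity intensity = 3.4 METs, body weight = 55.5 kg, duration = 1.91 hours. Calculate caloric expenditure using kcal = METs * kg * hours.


kcal = 3.4 * 55.5 * 1.91
= 188.7 * 1.91
= 360.42 kcal

360.42 kcal


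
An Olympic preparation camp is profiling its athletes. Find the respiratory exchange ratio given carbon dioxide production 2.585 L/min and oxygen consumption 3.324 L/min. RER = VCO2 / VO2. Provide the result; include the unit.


VCO2 = 2.585 L/min
VO2 = 3.324 L/min
RER = 2.585 / 3.324 = 0.7777

0.7777


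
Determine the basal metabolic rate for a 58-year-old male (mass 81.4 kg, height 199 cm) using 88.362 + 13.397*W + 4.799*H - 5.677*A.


BMR = 88.362 + 13.397*81.4 + 4.799*199 - 5.677*58
= 1804.61 kcal/day

1804.61 kcal/day


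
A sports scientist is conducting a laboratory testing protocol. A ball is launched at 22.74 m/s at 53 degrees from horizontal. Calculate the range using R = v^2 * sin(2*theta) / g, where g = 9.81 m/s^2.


sin(2 * 53) = sin(106) = 0.961262
v^2 = 22.74^2 = 517.1076
R = 517.1076 * 0.961262 / 9.81
= 50.67 m

50.67 m


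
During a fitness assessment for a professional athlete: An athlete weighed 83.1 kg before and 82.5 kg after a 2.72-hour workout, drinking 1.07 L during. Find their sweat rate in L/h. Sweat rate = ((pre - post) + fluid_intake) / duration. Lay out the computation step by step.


Body mass change = 0.6 kg
Total sweat loss = 0.6 + 1.07 = 1.67 L
Rate = 1.67 / 2.72 = 0.614 L/h

0.614 L/h


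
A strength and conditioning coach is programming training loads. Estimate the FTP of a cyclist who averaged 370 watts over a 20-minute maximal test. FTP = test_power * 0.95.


FTP = 370 * 0.95 = 351.5 W

351.5 W


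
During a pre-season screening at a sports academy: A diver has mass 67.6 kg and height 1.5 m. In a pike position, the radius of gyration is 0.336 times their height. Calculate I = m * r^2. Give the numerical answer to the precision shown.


r = 0.336 * 1.5 = 0.504 m
I = m * r^2 = 67.6 * 0.254016 = 17.171 kg*m^2

17.171 kg*m^2


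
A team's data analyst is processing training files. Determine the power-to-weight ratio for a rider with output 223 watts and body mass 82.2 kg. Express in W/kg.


P/W = 223 / 82.2 = 2.713 W/kg

2.713 W/kg


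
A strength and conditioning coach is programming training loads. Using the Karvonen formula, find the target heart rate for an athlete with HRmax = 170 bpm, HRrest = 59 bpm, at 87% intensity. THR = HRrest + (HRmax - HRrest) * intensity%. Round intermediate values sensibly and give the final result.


HRR = 170 - 59 = 111
THR = 59 + 111 * 0.87
= 59 + 96.57
= 155.57 bpm

155.57 bpm


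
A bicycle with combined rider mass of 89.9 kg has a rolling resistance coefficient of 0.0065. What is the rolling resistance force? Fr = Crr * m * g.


Fr = 0.0065 * 89.9 * 9.81
= 0.58435 * 9.81
= 5.732 N

5.732 N


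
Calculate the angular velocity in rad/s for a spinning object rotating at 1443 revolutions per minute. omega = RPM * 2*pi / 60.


omega = RPM * 2*pi / 60
= 1443 * 6.28318531 / 60
= 151.111 rad/s

151.111 rad/s


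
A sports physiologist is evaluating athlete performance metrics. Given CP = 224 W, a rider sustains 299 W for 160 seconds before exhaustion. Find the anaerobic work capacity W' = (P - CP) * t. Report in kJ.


Excess power = 299 - 224 = 75 W
Work above CP = 75 * 160 = 12000 J
W' = 12.0 kJ

12.0 kJ


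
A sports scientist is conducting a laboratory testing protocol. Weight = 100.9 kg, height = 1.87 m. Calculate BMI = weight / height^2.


height^2 = 1.87^2 = 3.4969
BMI = 100.9 / 3.4969 = 28.85 kg/m^2

28.85 kg/m^2


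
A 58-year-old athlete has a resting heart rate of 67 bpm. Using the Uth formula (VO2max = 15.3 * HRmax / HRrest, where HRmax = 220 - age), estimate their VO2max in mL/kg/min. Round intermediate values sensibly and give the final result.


HRmax = 220 - 58 = 162 bpm
Ratio = HRmax / HRrest = 162 / 67 = 2.4179
VO2max = 15.3 * 2.4179 = 36.99 mL/kg/min

36.99 mL/kg/min


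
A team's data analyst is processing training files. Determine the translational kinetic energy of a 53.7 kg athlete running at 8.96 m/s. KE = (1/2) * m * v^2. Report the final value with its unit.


KE = 0.5 * m * v^2
= 0.5 * 53.7 * 8.96^2
= 0.5 * 53.7 * 80.2816
= 2155.56 J

2155.56 J


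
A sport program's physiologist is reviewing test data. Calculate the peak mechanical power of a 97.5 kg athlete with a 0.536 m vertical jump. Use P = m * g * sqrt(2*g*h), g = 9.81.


First, sqrt(2gh) = sqrt(2 * 9.81 * 0.536)
= sqrt(10.51632) = 3.242888 m/s
Power = 97.5 * 9.81 * 3.242888 = 3101.74 W

3101.74 W


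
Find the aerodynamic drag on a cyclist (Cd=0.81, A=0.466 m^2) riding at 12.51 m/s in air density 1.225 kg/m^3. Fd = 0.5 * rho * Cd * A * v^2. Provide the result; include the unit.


Fd = 0.5 * 1.225 * 0.81 * 0.466 * 12.51^2
= 0.5 * 1.225 * 0.81 * 0.466 * 156.5001
= 36.182 N

36.182 N


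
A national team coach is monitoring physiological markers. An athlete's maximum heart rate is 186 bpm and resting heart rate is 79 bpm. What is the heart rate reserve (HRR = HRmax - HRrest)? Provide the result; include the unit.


HRR = HRmax - HRrest
= 186 - 79
= 107 bpm

107 bpm


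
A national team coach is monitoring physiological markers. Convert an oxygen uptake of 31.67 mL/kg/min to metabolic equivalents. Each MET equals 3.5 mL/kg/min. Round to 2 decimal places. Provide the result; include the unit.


One MET = 3.5 mL/kg/min
Number of METs = 31.67 / 3.5
= 9.05 METs

9.05 METs


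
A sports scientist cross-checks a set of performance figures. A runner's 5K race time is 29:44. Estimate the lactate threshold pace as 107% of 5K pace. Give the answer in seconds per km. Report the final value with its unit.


Total race time = 29*60 + 44 = 1784 seconds
5K pace = 1784 / 5 = 356.8 sec/km
LT pace = 356.8 * 1.07 = 381.78 sec/km

381.78 s/km


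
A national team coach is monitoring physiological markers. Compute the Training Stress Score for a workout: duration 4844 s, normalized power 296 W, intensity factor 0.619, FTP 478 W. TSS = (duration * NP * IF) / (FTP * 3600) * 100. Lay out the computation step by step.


Product = 4844 * 296 * 0.619 = 887537.056
Base = 478 * 3600 = 1720800
TSS = 887537.056 / 1720800 * 100 = 51.58

51.58 TSS


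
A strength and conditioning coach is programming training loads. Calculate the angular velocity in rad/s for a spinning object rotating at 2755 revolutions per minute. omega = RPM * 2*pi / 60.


omega = RPM * 2*pi / 60
= 2755 * 6.28318531 / 60
= 288.503 rad/s

288.503 rad/s


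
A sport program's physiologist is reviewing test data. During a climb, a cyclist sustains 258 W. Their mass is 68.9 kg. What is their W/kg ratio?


Power-to-weight = 258 W / 68.9 kg
= 3.745 W/kg

3.745 W/kg


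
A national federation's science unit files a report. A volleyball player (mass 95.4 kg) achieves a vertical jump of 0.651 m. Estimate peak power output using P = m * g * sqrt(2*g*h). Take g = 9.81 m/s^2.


2 * g * h = 2 * 9.81 * 0.651 = 12.77262
sqrt(12.77262) = 3.57388 m/s
P = 95.4 * 9.81 * 3.57388 = 3344.7 W

3344.7 W


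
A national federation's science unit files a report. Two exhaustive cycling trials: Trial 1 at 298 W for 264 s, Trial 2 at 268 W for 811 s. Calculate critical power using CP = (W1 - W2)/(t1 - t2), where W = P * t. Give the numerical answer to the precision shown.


W1 = 298 * 264 = 78672 J
W2 = 268 * 811 = 217348 J
CP = (78672 - 217348) / (264 - 811)
= -138676 / -547
= 253.52 W

253.52 W


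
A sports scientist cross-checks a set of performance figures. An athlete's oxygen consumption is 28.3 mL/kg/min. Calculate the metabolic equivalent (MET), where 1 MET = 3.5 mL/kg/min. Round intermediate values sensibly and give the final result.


MET = VO2 / 3.5
= 28.3 / 3.5
= 8.09 METs

8.09 METs


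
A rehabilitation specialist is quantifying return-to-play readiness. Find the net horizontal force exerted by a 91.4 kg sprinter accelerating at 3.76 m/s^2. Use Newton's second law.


Newton's second law: F = m * a
F = 91.4 * 3.76 = 343.66 N

343.66 N


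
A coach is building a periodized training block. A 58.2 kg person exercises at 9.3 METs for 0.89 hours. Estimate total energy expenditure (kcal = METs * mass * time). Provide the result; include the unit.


Energy = METs * mass(kg) * time(h)
= 9.3 * 58.2 * 0.89
= 481.72 kcal

481.72 kcal


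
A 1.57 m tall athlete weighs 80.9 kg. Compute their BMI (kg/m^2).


height^2 = 2.4649 m^2
BMI = 80.9 / 2.4649 = 32.82 kg/m^2

32.82 kg/m^2


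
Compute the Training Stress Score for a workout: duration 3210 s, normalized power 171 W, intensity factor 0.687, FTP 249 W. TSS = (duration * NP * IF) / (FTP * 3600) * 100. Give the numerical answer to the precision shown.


Product = 3210 * 171 * 0.687 = 377101.17
Base = 249 * 3600 = 896400
TSS = 377101.17 / 896400 * 100 = 42.07

42.07 TSS


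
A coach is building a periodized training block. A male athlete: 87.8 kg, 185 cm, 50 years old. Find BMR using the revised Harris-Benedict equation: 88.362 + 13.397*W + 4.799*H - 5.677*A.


Intercept = 88.362
Weight contribution = 13.397 * 87.8 = 1176.2566
Height contribution = 4.799 * 185 = 887.815
Age contribution = 5.677 * 50 = 283.85
BMR = 88.362 + 1176.2566 + 887.815 - 283.85
= 1868.58 kcal/day

1868.58 kcal/day


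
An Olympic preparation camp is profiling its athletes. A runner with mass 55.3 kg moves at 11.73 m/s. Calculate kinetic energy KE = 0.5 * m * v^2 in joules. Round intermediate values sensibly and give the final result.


v^2 = 11.73^2 = 137.5929
KE = 0.5 * 55.3 * 137.5929
= 3804.44 J

3804.44 J


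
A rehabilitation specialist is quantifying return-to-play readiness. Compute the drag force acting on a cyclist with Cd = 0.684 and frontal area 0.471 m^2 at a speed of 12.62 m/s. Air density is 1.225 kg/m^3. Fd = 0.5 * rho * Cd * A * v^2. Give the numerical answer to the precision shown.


Step 1: v^2 = 159.2644
Step 2: Fd = 0.5 * 1.225 * 0.684 * 0.471 * 159.2644
= 31.427 N

31.427 N


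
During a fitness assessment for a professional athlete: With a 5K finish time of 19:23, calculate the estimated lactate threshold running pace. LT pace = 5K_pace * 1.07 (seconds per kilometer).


Race duration = 1163 s for 5 km
Average pace = 1163 / 5 = 232.6 s/km
LT pace = 232.6 * 1.07
= 248.88 s/km

248.88 s/km


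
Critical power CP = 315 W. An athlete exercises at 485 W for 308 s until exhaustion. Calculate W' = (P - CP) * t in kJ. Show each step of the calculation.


P - CP = 485 - 315 = 170 W
W' = 170 * 308 = 52360 J
= 52360 / 1000 = 52.36 kJ

52.36 kJ


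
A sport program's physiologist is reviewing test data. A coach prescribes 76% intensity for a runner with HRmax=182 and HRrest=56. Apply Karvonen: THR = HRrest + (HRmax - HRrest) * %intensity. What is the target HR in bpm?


Heart rate reserve = 182 - 56 = 126
Intensity fraction = 76 / 100 = 0.76
THR = 56 + 126 * 0.76 = 151.76 bpm

151.76 bpm


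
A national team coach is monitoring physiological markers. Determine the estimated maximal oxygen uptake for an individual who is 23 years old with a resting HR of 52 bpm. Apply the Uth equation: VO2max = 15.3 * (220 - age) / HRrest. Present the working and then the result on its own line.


HRmax = 220 - 23 = 197
VO2max = 15.3 * (197 / 52)
= 15.3 * 3.7885
= 57.96 mL/kg/min

57.96 mL/kg/min


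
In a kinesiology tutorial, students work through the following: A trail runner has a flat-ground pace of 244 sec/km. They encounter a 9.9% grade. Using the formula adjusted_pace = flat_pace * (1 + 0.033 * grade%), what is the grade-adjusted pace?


Grade factor = 1 + 0.033 * 9.9 = 1.3267
Adjusted = 244 * 1.3267 = 323.71 sec/km

323.71 s/km


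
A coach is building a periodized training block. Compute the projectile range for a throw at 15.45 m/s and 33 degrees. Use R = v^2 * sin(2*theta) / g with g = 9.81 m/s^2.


Two times the angle = 66 degrees
sin(66) = 0.913545
R = 238.7025 * 0.913545 / 9.81 = 22.229 m

22.229 m


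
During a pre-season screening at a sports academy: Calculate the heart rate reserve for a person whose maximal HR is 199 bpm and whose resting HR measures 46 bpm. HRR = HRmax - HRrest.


HRmax = 199 bpm
HRrest = 46 bpm
HRR = 199 - 46 = 153 bpm

153 bpm


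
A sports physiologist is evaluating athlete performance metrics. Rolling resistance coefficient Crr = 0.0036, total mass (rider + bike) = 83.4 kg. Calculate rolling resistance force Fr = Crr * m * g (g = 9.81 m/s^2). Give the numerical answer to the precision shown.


Fr = Crr * m * g
= 0.0036 * 83.4 * 9.81
= 2.945 N

2.945 N


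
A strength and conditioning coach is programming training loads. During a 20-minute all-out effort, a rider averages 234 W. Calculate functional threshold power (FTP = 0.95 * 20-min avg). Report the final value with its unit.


FTP = 0.95 * 234
= 222.3 W

222.3 W


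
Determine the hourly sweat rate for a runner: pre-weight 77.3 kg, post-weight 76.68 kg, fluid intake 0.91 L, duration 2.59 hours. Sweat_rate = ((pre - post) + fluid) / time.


Mass lost = 77.3 - 76.68 = 0.62 kg
Add fluid consumed: 0.62 + 0.91 = 1.53 L total sweat
Sweat rate = 1.53 / 2.59 = 0.591 L/h

0.591 L/h


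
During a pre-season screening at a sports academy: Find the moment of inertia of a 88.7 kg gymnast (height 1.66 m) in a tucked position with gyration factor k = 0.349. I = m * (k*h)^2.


Radius of gyration = 0.349 * 1.66 = 0.57934 m
I = 88.7 * 0.57934^2
= 88.7 * 0.335635
= 29.771 kg*m^2

29.771 kg*m^2


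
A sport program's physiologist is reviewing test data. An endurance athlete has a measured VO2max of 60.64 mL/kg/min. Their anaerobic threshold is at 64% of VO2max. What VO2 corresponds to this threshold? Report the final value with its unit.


Anaerobic threshold VO2 = VO2max * 64%
= 60.64 * 0.64
= 38.81 mL/kg/min

38.81 mL/kg/min


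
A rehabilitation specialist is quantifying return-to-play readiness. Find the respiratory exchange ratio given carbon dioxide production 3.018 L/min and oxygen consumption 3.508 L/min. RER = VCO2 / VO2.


VCO2 = 3.018 L/min
VO2 = 3.508 L/min
RER = 3.018 / 3.508 = 0.8603

0.8603


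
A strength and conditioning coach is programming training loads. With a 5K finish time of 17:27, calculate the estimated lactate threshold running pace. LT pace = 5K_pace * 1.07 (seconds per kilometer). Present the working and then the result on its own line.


Race duration = 1047 s for 5 km
Average pace = 1047 / 5 = 209.4 s/km
LT pace = 209.4 * 1.07
= 224.06 s/km

224.06 s/km


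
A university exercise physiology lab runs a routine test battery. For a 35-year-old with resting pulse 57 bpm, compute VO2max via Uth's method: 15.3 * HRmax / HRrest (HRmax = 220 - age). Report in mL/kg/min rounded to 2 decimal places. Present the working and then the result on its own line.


Step 1: HRmax = 220 - 35 = 185 bpm
Step 2: Ratio = 185 / 57 = 3.2456
Step 3: VO2max = 15.3 * 3.2456 = 49.66 mL/kg/min

49.66 mL/kg/min


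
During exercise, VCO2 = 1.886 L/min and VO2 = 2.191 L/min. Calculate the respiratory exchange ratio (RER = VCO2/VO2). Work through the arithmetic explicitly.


RER = VCO2 / VO2
= 1.886 / 2.191
= 0.8608

0.8608


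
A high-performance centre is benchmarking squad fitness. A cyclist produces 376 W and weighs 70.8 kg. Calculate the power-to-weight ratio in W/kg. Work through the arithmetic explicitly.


P/W = power / mass
= 376 / 70.8
= 5.311 W/kg

5.311 W/kg


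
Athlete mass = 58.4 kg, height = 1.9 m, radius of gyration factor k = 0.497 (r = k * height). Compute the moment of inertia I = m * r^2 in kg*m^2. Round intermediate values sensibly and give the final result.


r = k * height = 0.497 * 1.9 = 0.9443 m
r^2 = 0.9443^2 = 0.891702
I = 58.4 * 0.891702 = 52.075 kg*m^2

52.075 kg*m^2
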